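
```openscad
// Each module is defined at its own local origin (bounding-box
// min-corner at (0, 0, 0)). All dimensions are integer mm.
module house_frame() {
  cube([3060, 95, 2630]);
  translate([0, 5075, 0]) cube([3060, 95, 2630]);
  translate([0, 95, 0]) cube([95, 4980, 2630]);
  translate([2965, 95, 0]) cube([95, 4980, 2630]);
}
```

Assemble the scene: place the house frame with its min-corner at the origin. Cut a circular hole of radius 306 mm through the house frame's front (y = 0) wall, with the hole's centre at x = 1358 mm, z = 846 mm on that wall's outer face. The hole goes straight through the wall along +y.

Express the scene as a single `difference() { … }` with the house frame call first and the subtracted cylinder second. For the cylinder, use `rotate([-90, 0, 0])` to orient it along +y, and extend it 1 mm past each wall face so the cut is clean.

difference() {
  house_frame();
  translate([1358, -1, 846]) rotate([-90, 0, 0]) cylinder(h = 97, r = 306);
}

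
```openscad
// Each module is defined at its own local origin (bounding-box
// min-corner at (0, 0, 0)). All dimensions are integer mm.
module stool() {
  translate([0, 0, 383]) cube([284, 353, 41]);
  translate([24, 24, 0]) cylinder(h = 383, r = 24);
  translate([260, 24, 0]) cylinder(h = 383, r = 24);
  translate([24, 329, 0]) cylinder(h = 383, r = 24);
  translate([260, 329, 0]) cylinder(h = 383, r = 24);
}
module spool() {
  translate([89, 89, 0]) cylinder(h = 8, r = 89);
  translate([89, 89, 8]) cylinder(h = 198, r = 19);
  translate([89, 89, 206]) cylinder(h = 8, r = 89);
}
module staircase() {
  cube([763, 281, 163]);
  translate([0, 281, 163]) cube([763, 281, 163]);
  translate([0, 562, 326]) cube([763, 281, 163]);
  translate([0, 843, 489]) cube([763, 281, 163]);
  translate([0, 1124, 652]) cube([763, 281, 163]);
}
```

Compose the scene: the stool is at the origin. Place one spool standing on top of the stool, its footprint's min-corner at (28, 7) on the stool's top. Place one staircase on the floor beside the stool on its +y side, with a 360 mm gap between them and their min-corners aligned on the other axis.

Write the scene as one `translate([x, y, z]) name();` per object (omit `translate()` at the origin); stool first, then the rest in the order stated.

stool();
translate([28, 7, 424]) spool();
translate([0, 713, 0]) staircase();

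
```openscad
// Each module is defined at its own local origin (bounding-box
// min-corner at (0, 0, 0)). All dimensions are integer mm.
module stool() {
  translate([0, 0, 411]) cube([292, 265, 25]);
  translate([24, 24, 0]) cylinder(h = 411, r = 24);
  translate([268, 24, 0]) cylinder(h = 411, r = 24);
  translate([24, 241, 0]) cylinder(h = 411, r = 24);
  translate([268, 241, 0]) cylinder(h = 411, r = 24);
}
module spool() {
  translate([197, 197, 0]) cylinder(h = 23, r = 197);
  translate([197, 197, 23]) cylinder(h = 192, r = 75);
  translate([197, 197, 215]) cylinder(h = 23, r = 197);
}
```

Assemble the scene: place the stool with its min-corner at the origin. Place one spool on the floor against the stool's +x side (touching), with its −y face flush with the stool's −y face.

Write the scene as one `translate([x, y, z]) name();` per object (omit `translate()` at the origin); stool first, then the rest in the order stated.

stool();
translate([292, 0, 0]) spool();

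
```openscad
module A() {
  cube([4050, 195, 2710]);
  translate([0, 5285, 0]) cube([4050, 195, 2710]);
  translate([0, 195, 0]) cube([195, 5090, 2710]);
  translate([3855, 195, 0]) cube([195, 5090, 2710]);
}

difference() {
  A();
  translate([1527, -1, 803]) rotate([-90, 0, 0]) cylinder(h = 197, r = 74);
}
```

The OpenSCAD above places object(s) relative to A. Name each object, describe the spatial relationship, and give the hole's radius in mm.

A is a house frame. The house frame has a circular hole through its front wall. The hole's radius is 74 mm.

The subtracted cylinder has r = 74 mm.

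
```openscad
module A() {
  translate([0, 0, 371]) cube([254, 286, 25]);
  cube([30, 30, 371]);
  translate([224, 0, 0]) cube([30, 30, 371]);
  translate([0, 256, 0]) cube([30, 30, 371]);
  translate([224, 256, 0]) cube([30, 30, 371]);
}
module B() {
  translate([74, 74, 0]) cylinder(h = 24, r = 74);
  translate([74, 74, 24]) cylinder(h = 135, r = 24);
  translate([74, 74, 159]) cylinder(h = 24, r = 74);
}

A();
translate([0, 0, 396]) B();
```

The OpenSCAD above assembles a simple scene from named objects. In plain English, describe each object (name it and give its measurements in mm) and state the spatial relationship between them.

A is a four-legged stool. The seat is 254×286 mm, 25 mm thick, top at z = 396 mm. It stands on four square legs, each 30×30 mm in cross-section, from z = 0 to the seat underside, each flush with a corner of the seat.

B is a spool: two coaxial disc flanges of radius 74 mm and thickness 24 mm, joined by a core cylinder of radius 24 mm and height 135 mm. The lower flange rests on z = 0 and the three cylinders share a vertical axis.

The spool is on top of the stool.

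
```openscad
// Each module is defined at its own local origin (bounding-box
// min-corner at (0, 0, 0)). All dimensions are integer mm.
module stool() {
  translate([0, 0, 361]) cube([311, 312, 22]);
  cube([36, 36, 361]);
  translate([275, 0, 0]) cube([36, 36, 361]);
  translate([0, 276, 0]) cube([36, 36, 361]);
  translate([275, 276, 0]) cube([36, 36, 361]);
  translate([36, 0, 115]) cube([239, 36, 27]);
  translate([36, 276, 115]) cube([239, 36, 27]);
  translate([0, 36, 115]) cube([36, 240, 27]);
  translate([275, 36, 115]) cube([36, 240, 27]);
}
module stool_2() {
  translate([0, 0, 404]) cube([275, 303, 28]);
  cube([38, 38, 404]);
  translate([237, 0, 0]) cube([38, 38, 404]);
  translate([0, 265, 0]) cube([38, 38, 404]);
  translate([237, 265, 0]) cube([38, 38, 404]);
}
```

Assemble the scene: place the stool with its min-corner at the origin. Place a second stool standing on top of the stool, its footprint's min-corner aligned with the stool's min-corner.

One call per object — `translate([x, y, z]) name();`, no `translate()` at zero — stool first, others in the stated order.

stool();
translate([0, 0, 383]) stool_2();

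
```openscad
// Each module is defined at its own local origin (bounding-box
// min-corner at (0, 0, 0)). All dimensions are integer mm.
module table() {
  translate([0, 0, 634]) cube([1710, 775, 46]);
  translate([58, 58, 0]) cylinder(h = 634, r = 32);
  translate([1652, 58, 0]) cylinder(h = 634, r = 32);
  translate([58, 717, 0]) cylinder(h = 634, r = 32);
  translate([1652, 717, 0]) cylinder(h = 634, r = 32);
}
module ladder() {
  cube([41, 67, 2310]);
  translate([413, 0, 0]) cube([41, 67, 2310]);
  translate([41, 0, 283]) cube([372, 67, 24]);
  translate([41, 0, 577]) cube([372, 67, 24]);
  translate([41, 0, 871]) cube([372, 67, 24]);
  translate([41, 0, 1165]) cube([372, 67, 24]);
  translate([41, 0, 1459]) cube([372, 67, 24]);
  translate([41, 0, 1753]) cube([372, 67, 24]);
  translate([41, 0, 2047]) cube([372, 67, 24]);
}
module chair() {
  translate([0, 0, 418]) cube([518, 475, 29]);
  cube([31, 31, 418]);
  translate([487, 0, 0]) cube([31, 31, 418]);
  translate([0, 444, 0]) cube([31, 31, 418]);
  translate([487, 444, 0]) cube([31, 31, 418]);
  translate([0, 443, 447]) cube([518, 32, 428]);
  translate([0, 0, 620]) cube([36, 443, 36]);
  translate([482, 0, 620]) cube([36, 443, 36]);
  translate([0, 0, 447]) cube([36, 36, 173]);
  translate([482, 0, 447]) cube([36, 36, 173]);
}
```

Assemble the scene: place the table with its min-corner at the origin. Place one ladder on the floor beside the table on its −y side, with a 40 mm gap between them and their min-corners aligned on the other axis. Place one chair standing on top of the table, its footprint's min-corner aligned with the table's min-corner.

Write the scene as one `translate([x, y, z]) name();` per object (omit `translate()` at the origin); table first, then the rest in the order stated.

table();
translate([0, -107, 0]) ladder();
translate([0, 0, 680]) chair();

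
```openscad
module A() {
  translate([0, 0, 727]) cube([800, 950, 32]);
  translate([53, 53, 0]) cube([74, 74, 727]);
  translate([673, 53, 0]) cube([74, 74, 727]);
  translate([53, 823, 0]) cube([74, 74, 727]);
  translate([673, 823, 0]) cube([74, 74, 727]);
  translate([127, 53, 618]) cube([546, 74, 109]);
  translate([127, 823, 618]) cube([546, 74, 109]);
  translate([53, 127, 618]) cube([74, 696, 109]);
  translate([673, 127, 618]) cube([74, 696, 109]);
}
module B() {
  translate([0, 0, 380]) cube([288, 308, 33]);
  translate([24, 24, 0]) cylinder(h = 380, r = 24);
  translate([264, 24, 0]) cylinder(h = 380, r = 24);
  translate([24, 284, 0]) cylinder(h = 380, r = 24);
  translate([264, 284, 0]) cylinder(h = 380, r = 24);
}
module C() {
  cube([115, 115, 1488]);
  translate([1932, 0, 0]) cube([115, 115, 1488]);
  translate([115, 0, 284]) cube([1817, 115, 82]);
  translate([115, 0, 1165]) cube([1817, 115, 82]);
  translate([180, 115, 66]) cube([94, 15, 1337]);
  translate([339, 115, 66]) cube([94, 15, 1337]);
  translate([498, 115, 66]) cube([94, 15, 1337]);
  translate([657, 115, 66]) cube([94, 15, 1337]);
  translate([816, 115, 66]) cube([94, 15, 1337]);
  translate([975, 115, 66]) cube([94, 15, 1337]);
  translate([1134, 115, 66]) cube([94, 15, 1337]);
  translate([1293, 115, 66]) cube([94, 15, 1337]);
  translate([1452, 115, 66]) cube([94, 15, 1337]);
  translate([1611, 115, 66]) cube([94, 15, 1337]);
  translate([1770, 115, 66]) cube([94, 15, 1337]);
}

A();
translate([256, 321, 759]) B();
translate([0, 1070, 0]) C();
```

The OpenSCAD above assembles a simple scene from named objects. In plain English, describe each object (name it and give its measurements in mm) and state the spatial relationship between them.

A is a table: top 800 mm (x) × 950 mm (y), 32 mm thick, upper face at z = 759 mm, on four 74×74 mm square legs, each inset 53 mm from the nearest pair of top edges, running from z = 0 to the bottom of the top. Four apron rails, 74 mm thick and 109 mm tall, run between adjacent legs with their top edges flush with the underside of the top and their outer faces flush with the legs' outer faces.

B is a simple wooden stool: a rectangular seat 288 mm (x) by 308 mm (y), 33 mm thick, top face at z = 413 mm, on four round legs, each 48 mm in diameter. The legs rest on z = 0, each leg's axis is inset half a diameter from the nearest pair of seat edges (so the leg's bounding box is flush with the corner).

C is a fence section. Two 115×115 mm posts, 1488 mm tall, stand on the floor with a clear span of 1817 mm between their inner faces. Two horizontal rails of 115×82 mm section span the gap between the posts with their undersides at z = 284 mm and z = 1165 mm, flush with the posts' −y face. 11 pickets, each 94 mm wide, 15 mm thick and 1337 mm tall, are fixed to the +y face of the rails with their bottoms at z = 66 mm, evenly spaced across the span with equal gaps (rounded down to the nearest mm) at the −x end and between each pair — any rounding remainder accumulates at the +x end.

The stool is on top of the table, centred. The fence section is on the floor beside the table on its +y side.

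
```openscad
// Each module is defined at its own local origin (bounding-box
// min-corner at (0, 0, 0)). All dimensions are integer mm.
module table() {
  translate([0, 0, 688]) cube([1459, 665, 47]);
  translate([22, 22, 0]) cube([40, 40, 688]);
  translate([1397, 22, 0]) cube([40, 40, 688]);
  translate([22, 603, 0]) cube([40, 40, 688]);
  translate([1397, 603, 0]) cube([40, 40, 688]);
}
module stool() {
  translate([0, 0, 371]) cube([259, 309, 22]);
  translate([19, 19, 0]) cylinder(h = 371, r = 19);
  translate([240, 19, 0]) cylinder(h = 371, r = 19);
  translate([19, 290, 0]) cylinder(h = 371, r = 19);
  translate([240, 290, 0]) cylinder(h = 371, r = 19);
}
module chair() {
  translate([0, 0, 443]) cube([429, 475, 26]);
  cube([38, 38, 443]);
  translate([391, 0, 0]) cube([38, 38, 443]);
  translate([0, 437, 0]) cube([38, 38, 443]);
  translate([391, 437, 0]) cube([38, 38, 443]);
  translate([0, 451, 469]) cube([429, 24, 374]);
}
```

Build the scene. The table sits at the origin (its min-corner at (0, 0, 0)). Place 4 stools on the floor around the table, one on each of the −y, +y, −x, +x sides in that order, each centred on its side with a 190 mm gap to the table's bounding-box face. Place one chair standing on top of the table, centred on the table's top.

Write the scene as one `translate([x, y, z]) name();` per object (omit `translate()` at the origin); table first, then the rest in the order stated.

table();
translate([600, -499, 0]) stool();
translate([600, 855, 0]) stool();
translate([-449, 178, 0]) stool();
translate([1649, 178, 0]) stool();
translate([515, 95, 735]) chair();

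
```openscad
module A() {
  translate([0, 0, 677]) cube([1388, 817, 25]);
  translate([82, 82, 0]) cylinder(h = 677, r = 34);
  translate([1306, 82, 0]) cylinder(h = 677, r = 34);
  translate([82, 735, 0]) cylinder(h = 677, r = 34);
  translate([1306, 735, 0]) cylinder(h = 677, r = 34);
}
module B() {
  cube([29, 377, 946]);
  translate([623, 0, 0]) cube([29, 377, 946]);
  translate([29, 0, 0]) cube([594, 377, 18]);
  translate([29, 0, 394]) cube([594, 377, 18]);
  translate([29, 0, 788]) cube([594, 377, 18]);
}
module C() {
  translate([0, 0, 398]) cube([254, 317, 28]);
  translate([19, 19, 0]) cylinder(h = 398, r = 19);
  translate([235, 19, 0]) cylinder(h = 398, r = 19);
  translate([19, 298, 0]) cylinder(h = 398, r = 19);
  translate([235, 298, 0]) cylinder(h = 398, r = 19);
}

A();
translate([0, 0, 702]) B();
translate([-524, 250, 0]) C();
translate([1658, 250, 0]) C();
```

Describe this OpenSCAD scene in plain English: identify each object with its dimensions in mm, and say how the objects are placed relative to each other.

A is a rectangular dining table. The top is 1388×817×25 mm with its upper surface at z = 702 mm. It stands on four round legs of 68 mm diameter, each leg's bounding box inset 48 mm from the nearest pair of top edges, running from the floor to the underside of the top.

B is a bookshelf 652 mm wide overall, 377 mm deep and 946 mm tall. The two sides are 29 mm thick vertical panels. 3 horizontal shelves of 18 mm thickness span between the inner faces of the sides; the lowest shelf sits on the floor and shelves are stacked with a clear vertical gap of 376 mm between each pair.

C is a four-legged stool. The seat is 254×317 mm, 28 mm thick, top at z = 426 mm. It stands on four round legs, each 38 mm in diameter, from z = 0 to the seat underside, each leg's axis is inset half a diameter from the nearest pair of seat edges (so the leg's bounding box is flush with the corner).

The bookshelf is on top of the table. Two stools sit around the table at the −x, +x sides.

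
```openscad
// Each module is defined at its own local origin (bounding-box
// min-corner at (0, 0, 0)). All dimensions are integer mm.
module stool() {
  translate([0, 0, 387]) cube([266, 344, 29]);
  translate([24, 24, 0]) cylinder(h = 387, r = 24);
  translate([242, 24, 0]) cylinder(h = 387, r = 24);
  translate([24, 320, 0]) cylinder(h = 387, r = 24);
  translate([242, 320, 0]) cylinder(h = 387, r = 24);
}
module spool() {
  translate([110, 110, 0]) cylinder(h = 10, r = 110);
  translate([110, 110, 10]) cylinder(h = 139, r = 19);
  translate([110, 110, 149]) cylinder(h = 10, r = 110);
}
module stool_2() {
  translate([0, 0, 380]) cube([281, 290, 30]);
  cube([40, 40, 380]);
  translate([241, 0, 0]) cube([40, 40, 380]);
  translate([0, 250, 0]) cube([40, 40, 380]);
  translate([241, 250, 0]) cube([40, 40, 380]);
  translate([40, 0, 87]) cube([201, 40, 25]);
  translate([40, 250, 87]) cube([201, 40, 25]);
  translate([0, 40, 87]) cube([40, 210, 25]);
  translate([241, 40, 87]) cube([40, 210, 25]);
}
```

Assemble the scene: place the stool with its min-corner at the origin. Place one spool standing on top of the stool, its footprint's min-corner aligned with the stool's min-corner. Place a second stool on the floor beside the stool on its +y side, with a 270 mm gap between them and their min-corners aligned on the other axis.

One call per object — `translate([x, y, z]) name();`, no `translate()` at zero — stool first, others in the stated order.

stool();
translate([0, 0, 416]) spool();
translate([0, 614, 0]) stool_2();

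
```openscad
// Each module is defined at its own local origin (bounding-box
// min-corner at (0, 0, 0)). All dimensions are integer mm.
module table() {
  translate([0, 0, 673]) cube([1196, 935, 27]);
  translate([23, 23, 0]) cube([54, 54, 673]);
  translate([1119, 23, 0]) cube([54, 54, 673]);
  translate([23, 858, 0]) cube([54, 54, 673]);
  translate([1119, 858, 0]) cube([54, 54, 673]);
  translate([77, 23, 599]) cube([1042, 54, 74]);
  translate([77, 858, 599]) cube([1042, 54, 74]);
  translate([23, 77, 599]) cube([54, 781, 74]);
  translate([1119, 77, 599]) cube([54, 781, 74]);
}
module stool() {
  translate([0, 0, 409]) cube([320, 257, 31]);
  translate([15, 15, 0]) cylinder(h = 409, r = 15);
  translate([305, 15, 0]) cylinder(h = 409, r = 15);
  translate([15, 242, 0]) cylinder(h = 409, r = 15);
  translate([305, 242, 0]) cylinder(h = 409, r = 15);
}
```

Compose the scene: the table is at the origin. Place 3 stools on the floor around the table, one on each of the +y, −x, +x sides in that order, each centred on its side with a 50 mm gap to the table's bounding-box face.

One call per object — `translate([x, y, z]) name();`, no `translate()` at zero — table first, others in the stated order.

table();
translate([438, 985, 0]) stool();
translate([-370, 339, 0]) stool();
translate([1246, 339, 0]) stool();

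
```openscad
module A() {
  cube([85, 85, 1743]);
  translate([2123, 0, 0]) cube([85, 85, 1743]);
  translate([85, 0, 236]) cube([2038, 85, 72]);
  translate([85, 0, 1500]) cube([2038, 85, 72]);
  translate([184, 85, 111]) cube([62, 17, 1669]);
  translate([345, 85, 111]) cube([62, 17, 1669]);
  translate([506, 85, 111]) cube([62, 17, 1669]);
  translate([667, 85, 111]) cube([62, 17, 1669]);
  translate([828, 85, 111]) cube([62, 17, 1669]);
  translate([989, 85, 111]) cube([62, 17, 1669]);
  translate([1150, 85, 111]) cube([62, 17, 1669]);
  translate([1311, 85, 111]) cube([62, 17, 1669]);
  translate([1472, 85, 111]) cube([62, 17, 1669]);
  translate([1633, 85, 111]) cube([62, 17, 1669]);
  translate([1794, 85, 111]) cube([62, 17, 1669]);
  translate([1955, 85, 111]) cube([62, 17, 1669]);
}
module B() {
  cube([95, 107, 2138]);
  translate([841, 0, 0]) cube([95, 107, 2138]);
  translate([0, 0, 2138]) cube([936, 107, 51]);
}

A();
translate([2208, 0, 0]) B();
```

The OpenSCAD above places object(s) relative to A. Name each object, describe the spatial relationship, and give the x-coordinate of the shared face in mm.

A is a fence section. B is a door frame. The door frame is against the fence section's +x side, with their −y faces flush. The x-coordinate of the shared face is 2208 mm.

The fence section's +x face and the door frame's −x face are both at x = 2208 mm.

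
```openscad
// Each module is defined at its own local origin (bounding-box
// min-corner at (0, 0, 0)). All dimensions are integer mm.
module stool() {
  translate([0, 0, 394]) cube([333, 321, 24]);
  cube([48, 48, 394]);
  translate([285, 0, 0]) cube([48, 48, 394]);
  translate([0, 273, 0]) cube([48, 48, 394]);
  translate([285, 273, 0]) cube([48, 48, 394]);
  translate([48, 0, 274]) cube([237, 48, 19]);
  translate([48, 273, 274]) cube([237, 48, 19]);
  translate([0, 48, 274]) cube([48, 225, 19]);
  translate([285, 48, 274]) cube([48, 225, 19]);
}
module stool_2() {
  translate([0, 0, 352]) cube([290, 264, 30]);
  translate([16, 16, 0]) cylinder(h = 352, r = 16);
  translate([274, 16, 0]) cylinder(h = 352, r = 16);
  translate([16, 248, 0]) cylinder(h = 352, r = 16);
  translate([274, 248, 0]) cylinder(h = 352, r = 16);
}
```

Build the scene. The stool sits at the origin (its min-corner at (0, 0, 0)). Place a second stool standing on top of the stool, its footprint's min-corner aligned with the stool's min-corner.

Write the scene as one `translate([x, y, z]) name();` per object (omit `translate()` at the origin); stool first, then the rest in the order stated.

stool();
translate([0, 0, 418]) stool_2();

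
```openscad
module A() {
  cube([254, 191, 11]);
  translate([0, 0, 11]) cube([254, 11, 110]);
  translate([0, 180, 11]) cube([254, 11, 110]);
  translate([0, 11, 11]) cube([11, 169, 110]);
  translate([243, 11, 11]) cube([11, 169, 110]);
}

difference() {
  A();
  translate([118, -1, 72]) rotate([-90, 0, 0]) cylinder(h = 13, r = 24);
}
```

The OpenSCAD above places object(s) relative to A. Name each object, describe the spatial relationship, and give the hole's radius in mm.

A is an open box. The open box has a circular hole through its front wall. The hole's radius is 24 mm.

The subtracted cylinder has r = 24 mm.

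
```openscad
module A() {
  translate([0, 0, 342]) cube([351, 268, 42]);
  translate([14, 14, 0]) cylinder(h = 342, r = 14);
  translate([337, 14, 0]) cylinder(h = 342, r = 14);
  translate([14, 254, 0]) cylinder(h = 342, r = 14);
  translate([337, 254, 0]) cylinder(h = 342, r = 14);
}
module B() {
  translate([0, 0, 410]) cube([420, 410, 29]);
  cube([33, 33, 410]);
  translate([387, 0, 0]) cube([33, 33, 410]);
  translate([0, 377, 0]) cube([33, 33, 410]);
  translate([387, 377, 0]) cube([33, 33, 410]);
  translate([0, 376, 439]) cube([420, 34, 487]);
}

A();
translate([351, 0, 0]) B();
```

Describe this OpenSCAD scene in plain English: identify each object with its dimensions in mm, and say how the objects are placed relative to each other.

A is a four-legged stool. The seat is a 351×268×42 mm slab whose top surface is at z = 384 mm; four round legs, each 28 mm in diameter, run from the floor (z = 0) to the underside of the seat, each leg's axis is inset half a diameter from the nearest pair of seat edges (so the leg's bounding box is flush with the corner).

B is a chair: 420×410 mm seat, 29 mm thick, top at z = 439 mm, on four 33 mm square corner legs flush with the seat edges. A 34 mm thick backrest slab spans the full seat width, extending 487 mm above the seat top, its back face flush with the seat's +y edge.

The chair is against the stool's +x side, with their −y faces flush.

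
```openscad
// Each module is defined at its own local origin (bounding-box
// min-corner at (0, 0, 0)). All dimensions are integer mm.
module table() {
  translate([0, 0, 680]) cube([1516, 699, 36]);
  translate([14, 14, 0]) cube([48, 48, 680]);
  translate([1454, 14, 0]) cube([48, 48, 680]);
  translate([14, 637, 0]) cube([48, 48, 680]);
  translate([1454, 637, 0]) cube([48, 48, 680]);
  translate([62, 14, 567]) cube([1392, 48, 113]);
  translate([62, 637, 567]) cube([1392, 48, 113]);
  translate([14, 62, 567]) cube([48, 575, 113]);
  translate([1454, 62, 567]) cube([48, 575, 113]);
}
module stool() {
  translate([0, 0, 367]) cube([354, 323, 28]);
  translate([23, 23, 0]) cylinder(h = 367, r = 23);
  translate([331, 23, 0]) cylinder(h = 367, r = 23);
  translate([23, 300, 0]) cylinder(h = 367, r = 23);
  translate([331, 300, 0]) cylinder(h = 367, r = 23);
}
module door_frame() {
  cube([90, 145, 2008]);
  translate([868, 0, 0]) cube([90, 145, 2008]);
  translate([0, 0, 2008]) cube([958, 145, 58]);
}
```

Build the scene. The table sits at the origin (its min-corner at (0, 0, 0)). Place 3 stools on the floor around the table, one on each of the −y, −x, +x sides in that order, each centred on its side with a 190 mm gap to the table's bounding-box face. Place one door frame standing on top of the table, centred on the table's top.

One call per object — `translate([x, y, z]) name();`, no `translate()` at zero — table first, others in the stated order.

table();
translate([581, -513, 0]) stool();
translate([-544, 188, 0]) stool();
translate([1706, 188, 0]) stool();
translate([279, 277, 716]) door_frame();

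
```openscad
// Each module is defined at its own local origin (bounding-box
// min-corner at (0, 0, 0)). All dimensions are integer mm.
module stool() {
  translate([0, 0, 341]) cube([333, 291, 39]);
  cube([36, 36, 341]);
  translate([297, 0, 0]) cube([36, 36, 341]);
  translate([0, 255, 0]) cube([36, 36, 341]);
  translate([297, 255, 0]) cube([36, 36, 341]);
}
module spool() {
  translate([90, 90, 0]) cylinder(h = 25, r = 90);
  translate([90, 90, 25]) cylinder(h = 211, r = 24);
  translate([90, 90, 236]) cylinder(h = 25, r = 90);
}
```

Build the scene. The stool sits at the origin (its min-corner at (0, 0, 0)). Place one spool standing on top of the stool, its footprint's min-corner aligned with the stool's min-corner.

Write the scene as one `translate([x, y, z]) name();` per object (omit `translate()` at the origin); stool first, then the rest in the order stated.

stool();
translate([0, 0, 380]) spool();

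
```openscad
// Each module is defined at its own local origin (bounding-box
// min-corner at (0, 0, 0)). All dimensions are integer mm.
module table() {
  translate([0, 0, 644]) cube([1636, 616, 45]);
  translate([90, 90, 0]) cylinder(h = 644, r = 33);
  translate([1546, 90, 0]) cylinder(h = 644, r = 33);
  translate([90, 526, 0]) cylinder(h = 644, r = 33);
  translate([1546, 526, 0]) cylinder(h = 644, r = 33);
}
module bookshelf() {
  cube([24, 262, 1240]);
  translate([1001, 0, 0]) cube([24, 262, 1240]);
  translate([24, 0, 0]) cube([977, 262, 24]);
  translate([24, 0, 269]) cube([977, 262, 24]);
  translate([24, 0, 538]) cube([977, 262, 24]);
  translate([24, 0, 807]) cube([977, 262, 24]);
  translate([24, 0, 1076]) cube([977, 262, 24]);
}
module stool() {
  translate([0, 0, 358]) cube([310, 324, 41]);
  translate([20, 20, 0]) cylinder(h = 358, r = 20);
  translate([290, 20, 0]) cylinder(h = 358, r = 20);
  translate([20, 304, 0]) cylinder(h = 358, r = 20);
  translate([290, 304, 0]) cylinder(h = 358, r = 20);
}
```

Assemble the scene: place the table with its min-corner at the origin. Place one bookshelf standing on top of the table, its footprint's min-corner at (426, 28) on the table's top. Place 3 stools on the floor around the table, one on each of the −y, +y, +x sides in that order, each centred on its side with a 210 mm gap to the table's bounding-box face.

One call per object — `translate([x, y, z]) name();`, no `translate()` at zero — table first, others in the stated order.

table();
translate([426, 28, 689]) bookshelf();
translate([663, -534, 0]) stool();
translate([663, 826, 0]) stool();
translate([1846, 146, 0]) stool();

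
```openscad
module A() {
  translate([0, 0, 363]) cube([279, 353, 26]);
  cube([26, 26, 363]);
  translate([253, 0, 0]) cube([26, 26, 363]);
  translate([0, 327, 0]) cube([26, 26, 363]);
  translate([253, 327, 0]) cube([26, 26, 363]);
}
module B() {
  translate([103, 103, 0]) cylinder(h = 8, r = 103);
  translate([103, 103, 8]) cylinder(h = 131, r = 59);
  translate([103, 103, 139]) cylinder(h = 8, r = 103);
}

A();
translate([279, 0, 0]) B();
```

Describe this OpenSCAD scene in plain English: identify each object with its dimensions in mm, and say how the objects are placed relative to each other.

A is a simple wooden stool: a rectangular seat 279 mm (x) by 353 mm (y), 26 mm thick, top face at z = 389 mm, on four square legs, each 26×26 mm in cross-section. The legs rest on z = 0, each flush with a corner of the seat.

B is a spool: two coaxial disc flanges of radius 103 mm and thickness 8 mm, joined by a core cylinder of radius 59 mm and height 131 mm. The lower flange rests on z = 0 and the three cylinders share a vertical axis.

The spool is against the stool's +x side, with their −y faces flush.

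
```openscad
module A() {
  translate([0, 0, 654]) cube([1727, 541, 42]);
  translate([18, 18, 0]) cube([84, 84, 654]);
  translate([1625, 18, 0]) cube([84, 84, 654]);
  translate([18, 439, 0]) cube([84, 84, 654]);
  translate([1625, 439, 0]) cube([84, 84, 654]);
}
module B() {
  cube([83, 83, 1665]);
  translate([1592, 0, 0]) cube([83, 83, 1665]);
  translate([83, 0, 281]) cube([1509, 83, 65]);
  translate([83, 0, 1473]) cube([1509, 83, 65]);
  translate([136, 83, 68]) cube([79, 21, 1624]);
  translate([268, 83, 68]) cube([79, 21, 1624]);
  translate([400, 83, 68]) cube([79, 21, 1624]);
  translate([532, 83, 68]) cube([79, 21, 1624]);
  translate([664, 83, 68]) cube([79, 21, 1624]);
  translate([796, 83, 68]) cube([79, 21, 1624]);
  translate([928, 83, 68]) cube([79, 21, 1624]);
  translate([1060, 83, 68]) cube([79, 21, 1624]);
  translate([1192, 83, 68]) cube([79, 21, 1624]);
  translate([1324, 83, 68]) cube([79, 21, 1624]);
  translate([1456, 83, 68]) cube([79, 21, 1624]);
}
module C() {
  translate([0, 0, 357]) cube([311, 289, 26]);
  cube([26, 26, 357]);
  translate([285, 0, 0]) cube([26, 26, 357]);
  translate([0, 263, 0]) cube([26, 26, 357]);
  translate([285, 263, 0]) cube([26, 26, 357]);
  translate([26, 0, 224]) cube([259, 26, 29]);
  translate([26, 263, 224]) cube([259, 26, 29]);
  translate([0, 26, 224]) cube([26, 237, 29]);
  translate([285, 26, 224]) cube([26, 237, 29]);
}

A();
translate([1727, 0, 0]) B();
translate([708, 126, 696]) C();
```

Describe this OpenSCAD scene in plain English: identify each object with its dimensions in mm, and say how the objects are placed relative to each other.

A is a table: top 1727 mm (x) × 541 mm (y), 42 mm thick, upper face at z = 696 mm, on four 84×84 mm square legs, each inset 18 mm from the nearest pair of top edges, running from z = 0 to the bottom of the top.

B is a fence section. Two 83×83 mm posts, 1665 mm tall, stand on the floor with a clear span of 1509 mm between their inner faces. Two horizontal rails of 83×65 mm section span the gap between the posts with their undersides at z = 281 mm and z = 1473 mm, flush with the posts' −y face. 11 pickets, each 79 mm wide, 21 mm thick and 1624 mm tall, are fixed to the +y face of the rails with their bottoms at z = 68 mm, evenly spaced across the span with equal gaps (rounded down to the nearest mm) at the −x end and between each pair — any rounding remainder accumulates at the +x end.

C is a four-legged stool. The seat is 311×289 mm, 26 mm thick, top at z = 383 mm. It stands on four square legs, each 26×26 mm in cross-section, from z = 0 to the seat underside, each flush with a corner of the seat. Four stretchers, 26 mm wide and 29 mm tall, connect adjacent legs with their undersides at z = 224 mm, each running between the inner faces of the legs it joins and aligned with the legs' outer faces on the other axis.

The fence section is against the table's +x side, with their −y faces flush. The stool is on top of the table, centred.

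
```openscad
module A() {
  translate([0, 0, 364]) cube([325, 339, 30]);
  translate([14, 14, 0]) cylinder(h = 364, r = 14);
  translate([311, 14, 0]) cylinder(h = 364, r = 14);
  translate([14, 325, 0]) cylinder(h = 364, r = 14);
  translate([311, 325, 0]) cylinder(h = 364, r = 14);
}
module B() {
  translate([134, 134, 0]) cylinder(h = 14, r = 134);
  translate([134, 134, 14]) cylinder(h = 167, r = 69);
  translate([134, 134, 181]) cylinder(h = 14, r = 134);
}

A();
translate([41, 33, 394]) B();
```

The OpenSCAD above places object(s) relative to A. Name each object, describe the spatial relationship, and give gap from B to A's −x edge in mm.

A is a stool. B is a spool. The spool is on top of the stool. The gap from the spool to the stool's −x edge is 41 mm.

The spool's min-x is at 41; the stool's min-x is 0; gap = 41 mm.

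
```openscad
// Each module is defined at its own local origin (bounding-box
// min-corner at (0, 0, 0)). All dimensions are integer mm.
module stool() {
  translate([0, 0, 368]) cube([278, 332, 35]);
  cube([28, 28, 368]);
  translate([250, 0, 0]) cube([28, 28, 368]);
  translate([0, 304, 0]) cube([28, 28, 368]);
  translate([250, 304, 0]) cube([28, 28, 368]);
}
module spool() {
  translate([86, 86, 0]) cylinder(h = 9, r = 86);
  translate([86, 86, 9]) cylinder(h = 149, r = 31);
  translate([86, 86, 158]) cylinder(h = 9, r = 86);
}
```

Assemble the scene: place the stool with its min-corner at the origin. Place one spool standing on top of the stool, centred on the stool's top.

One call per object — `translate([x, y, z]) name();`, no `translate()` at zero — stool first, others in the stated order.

stool();
translate([53, 80, 403]) spool();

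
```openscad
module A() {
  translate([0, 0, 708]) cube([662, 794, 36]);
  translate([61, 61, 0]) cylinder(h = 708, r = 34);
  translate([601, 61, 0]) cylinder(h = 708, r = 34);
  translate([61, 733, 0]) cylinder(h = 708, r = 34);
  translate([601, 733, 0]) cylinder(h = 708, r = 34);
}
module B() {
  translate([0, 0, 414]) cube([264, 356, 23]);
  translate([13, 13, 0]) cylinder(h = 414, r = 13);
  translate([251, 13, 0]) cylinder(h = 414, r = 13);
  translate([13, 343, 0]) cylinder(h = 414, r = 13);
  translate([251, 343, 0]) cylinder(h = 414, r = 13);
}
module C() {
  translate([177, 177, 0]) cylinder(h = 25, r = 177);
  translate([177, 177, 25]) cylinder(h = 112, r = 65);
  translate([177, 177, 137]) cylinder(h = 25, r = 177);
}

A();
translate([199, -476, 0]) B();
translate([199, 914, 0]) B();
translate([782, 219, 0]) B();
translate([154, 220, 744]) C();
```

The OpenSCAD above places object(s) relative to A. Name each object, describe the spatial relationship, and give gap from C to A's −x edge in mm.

A is a table. B is a stool. C is a spool. Three stools sit around the table at the −y, +y, +x sides. The spool is on top of the table, centred. The gap from the spool to the table's −x edge is 154 mm.

The spool's min-x is at 154; the table's min-x is 0; gap = 154 mm.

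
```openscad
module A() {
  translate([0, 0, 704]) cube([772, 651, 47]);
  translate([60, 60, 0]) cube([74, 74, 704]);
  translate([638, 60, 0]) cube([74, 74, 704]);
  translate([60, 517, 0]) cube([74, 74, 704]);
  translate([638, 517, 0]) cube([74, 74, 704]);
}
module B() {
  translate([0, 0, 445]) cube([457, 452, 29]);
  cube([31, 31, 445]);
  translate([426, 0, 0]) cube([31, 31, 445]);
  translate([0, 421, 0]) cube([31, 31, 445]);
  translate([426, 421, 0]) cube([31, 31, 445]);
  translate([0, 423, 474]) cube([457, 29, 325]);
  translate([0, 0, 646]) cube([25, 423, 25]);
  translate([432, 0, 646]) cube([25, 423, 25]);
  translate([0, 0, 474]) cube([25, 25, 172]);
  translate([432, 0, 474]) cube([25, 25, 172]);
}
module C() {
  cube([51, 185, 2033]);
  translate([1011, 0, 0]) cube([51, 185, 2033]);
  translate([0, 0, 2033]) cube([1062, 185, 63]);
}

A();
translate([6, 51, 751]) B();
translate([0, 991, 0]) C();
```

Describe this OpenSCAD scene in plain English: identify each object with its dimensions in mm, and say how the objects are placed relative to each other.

A is a rectangular dining table. The top is 772×651×47 mm with its upper surface at z = 751 mm. It stands on four 74×74 mm square legs, each inset 60 mm from the nearest pair of top edges, running from the floor to the underside of the top.

B is a chair: 457×452 mm seat, 29 mm thick, top at z = 474 mm, on four 31 mm square corner legs flush with the seat edges. A 29 mm thick backrest slab spans the full seat width, extending 325 mm above the seat top, its back face flush with the seat's +y edge. Two armrests of 25×25 mm section run along each side from the seat's front edge to the front of the backrest, top faces 197 mm above the seat top and outer faces flush with the seat's x-edges; a 25×25 mm post under the front of each armrest stands on the seat at the front corner.

C is a rectangular door frame: two vertical jambs of 51×185 mm section, 2033 mm tall, with a clear opening 960 mm wide between their inner faces. A header 63 mm tall and 185 mm deep lies on top of the jambs and spans the full outside width.

The chair is on top of the table. The door frame is on the floor beside the table on its +y side.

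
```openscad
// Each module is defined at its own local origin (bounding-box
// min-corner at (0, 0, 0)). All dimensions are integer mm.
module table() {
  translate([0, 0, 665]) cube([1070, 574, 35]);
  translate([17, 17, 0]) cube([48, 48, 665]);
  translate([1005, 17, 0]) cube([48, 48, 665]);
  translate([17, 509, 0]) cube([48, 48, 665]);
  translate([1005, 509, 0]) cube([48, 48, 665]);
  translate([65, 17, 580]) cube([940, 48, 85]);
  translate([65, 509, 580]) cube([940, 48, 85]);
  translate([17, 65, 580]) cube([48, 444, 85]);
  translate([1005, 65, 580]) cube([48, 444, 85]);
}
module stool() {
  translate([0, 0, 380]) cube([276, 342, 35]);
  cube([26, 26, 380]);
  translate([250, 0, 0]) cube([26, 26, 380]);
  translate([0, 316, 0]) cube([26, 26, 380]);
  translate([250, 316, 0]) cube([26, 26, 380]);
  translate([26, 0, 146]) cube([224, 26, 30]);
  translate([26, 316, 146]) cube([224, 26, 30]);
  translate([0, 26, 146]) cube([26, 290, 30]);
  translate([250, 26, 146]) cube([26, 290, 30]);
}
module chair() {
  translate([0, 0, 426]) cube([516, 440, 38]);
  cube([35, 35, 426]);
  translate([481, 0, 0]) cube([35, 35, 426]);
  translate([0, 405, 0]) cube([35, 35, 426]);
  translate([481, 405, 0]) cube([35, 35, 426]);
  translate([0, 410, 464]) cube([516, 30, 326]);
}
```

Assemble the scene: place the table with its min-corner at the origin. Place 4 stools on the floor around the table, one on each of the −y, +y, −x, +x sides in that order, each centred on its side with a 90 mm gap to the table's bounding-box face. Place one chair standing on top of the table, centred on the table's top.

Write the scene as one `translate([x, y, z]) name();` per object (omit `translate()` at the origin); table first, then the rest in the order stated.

table();
translate([397, -432, 0]) stool();
translate([397, 664, 0]) stool();
translate([-366, 116, 0]) stool();
translate([1160, 116, 0]) stool();
translate([277, 67, 700]) chair();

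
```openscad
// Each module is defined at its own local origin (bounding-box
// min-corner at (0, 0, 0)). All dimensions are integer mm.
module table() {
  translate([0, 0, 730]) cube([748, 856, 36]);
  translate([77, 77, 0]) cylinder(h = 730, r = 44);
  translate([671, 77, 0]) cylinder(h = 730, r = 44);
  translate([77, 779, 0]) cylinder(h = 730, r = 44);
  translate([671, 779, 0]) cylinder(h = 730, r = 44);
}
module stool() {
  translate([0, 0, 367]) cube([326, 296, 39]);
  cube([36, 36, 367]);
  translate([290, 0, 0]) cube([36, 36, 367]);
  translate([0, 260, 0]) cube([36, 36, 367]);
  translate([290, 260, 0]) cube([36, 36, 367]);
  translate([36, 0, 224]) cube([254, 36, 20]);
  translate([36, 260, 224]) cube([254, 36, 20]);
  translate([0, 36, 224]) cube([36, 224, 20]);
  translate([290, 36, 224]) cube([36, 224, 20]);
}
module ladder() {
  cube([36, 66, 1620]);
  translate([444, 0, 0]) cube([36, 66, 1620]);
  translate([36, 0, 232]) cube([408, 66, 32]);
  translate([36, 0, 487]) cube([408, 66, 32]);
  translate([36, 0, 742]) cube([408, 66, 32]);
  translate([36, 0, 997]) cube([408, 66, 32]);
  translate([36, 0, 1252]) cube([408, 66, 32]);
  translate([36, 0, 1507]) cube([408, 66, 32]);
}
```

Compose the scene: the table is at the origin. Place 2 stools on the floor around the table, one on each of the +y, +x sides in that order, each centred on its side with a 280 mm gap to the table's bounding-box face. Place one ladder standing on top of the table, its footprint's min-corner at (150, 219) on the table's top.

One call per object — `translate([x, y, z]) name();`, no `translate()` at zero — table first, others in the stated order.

table();
translate([211, 1136, 0]) stool();
translate([1028, 280, 0]) stool();
translate([150, 219, 766]) ladder();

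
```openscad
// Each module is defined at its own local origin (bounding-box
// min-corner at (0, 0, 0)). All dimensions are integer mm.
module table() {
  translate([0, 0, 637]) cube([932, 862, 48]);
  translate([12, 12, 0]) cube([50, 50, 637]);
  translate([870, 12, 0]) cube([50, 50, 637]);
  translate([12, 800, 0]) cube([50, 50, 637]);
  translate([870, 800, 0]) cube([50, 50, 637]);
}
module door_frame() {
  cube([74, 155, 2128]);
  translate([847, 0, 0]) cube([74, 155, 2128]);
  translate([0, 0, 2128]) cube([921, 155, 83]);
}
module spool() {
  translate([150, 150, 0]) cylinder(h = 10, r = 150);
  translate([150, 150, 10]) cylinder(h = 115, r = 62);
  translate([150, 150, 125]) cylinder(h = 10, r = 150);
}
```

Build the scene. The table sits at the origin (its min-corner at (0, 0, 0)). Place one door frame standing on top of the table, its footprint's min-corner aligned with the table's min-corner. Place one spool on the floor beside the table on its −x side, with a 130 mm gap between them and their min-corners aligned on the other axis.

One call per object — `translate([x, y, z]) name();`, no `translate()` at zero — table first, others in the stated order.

table();
translate([0, 0, 685]) door_frame();
translate([-430, 0, 0]) spool();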